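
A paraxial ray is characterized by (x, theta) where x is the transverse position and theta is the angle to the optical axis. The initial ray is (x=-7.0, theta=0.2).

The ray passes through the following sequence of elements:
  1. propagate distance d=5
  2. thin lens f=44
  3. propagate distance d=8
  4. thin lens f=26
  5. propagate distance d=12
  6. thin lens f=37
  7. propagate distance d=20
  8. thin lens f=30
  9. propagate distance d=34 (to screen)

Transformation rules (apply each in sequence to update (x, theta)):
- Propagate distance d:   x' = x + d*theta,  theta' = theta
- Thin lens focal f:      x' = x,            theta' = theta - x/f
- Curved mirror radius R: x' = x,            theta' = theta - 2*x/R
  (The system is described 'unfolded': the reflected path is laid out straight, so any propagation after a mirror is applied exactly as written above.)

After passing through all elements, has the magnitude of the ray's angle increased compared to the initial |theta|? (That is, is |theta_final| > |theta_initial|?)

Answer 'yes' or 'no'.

Answer: no

Derivation:
Initial: x=-7.0000 theta=0.2000
After 1 (propagate distance d=5): x=-6.0000 theta=0.2000
After 2 (thin lens f=44): x=-6.0000 theta=37/110 (≈0.3364)
After 3 (propagate distance d=8): x=-182/55 (≈-3.3091) theta=37/110 (≈0.3364)
After 4 (thin lens f=26): x=-182/55 (≈-3.3091) theta=51/110 (≈0.4636)
After 5 (propagate distance d=12): x=124/55 (≈2.2545) theta=51/110 (≈0.4636)
After 6 (thin lens f=37): x=124/55 (≈2.2545) theta=149/370 (≈0.4027)
After 7 (propagate distance d=20): x=20978/2035 (≈10.3086) theta=149/370 (≈0.4027)
After 8 (thin lens f=30): x=20978/2035 (≈10.3086) theta=3607/61050 (≈0.0591)
After 9 (propagate distance d=34 (to screen)): x=375989/30525 (≈12.3174) theta=3607/61050 (≈0.0591)
|theta_initial|=0.2000 |theta_final|=3607/61050 (≈0.0591) -> not increased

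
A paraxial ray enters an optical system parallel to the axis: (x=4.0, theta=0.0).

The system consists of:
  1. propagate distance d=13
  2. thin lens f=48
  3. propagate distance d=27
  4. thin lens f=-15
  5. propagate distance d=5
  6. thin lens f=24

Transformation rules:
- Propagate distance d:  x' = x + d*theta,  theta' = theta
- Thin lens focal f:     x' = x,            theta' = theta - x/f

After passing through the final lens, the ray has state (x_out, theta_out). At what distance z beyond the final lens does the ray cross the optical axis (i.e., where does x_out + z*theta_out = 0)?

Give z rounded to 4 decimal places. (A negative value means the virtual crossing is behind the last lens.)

Initial: x=4.0000 theta=0.0000
After 1 (propagate distance d=13): x=4.0000 theta=0.0000
After 2 (thin lens f=48): x=4.0000 theta=-1/12 (≈-0.0833)
After 3 (propagate distance d=27): x=1.7500 theta=-1/12 (≈-0.0833)
After 4 (thin lens f=-15): x=1.7500 theta=1/30 (≈0.0333)
After 5 (propagate distance d=5): x=23/12 (≈1.9167) theta=1/30 (≈0.0333)
After 6 (thin lens f=24): x=23/12 (≈1.9167) theta=-67/1440 (≈-0.0465)
z_focus = -x_out/theta_out = -(23/12)/(-67/1440) = 2760/67 ≈ 41.1940
Rounded to 4 decimal places: z = 41.1940

Answer: 41.1940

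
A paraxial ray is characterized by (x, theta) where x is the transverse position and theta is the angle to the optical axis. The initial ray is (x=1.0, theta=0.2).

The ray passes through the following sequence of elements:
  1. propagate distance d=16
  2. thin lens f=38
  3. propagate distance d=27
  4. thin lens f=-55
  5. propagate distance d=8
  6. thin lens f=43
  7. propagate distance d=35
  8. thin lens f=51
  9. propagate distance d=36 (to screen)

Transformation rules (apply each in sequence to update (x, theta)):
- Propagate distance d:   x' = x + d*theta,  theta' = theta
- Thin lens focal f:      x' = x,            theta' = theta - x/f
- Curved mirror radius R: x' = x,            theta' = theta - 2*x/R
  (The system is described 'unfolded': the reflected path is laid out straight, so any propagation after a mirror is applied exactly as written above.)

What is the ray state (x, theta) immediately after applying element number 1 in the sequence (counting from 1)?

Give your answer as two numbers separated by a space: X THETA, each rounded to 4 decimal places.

Initial: x=1.0000 theta=0.2000
After 1 (propagate distance d=16): x=4.2000 theta=0.2000
Rounded to 4 decimal places: x = 4.2000, theta = 0.2000

Answer: 4.2000 0.2000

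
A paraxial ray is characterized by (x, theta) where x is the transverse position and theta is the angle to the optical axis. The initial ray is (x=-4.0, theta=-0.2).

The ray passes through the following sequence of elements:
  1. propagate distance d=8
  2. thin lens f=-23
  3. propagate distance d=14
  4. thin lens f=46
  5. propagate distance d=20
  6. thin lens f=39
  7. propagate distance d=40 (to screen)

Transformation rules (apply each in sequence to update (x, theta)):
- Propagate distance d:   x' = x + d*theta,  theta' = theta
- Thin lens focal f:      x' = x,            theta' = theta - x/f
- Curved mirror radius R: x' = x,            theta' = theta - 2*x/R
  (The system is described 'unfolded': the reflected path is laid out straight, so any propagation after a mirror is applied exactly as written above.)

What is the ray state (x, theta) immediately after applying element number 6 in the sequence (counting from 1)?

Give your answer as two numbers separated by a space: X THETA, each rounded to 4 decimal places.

Initial: x=-4.0000 theta=-0.2000
After 1 (propagate distance d=8): x=-5.6000 theta=-0.2000
After 2 (thin lens f=-23): x=-5.6000 theta=-51/115 (≈-0.4435)
After 3 (propagate distance d=14): x=-1358/115 (≈-11.8087) theta=-51/115 (≈-0.4435)
After 4 (thin lens f=46): x=-1358/115 (≈-11.8087) theta=-494/2645 (≈-0.1868)
After 5 (propagate distance d=20): x=-41114/2645 (≈-15.5440) theta=-494/2645 (≈-0.1868)
After 6 (thin lens f=39): x=-41114/2645 (≈-15.5440) theta=21848/103155 (≈0.2118)
Rounded to 4 decimal places: x = -15.5440, theta = 0.2118

Answer: -15.5440 0.2118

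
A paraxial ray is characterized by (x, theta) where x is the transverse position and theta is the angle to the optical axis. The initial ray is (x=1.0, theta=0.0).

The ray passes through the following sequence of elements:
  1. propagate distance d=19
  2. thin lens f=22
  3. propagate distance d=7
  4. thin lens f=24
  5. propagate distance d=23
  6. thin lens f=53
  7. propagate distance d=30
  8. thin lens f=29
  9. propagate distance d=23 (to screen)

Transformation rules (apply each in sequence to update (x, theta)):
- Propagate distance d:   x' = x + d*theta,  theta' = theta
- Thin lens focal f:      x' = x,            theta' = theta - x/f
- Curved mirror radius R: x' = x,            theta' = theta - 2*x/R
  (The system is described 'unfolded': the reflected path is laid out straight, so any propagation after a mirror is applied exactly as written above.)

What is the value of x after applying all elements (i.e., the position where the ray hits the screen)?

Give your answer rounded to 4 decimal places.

Initial: x=1.0000 theta=0.0000
After 1 (propagate distance d=19): x=1.0000 theta=0.0000
After 2 (thin lens f=22): x=1.0000 theta=-1/22 (≈-0.0455)
After 3 (propagate distance d=7): x=15/22 (≈0.6818) theta=-1/22 (≈-0.0455)
After 4 (thin lens f=24): x=15/22 (≈0.6818) theta=-13/176 (≈-0.0739)
After 5 (propagate distance d=23): x=-179/176 (≈-1.0170) theta=-13/176 (≈-0.0739)
After 6 (thin lens f=53): x=-179/176 (≈-1.0170) theta=-255/4664 (≈-0.0547)
After 7 (propagate distance d=30): x=-24787/9328 (≈-2.6573) theta=-255/4664 (≈-0.0547)
After 8 (thin lens f=29): x=-24787/9328 (≈-2.6573) theta=9997/270512 (≈0.0370)
After 9 (propagate distance d=23 (to screen)): x=-122223/67628 (≈-1.8073) theta=9997/270512 (≈0.0370)
Rounded to 4 decimal places: x = -1.8073

Answer: -1.8073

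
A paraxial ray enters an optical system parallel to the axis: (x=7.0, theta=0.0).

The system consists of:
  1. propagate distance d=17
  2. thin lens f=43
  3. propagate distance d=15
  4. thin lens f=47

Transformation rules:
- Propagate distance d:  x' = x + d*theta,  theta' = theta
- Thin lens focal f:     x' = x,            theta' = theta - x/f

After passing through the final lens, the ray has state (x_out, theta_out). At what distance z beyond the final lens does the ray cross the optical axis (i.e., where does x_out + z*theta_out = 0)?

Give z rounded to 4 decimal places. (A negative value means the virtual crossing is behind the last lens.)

Answer: 17.5467

Derivation:
Initial: x=7.0000 theta=0.0000
After 1 (propagate distance d=17): x=7.0000 theta=0.0000
After 2 (thin lens f=43): x=7.0000 theta=-7/43 (≈-0.1628)
After 3 (propagate distance d=15): x=196/43 (≈4.5581) theta=-7/43 (≈-0.1628)
After 4 (thin lens f=47): x=196/43 (≈4.5581) theta=-525/2021 (≈-0.2598)
z_focus = -x_out/theta_out = -(196/43)/(-525/2021) = 1316/75 ≈ 17.5467
Rounded to 4 decimal places: z = 17.5467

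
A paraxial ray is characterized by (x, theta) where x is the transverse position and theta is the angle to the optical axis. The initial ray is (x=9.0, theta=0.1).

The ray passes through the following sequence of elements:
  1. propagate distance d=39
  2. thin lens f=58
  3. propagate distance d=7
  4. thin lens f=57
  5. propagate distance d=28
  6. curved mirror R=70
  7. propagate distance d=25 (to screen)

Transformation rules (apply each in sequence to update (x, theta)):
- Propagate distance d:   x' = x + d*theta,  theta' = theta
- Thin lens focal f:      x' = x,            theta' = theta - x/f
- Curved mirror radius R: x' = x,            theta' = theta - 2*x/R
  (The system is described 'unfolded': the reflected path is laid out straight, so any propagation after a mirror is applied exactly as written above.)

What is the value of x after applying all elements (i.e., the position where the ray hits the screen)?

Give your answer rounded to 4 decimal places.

Answer: -7.5711

Derivation:
Initial: x=9.0000 theta=0.1000
After 1 (propagate distance d=39): x=12.9000 theta=0.1000
After 2 (thin lens f=58): x=12.9000 theta=-71/580 (≈-0.1224)
After 3 (propagate distance d=7): x=1397/116 (≈12.0431) theta=-71/580 (≈-0.1224)
After 4 (thin lens f=57): x=1397/116 (≈12.0431) theta=-2758/8265 (≈-0.3337)
After 5 (propagate distance d=28): x=89249/33060 (≈2.6996) theta=-2758/8265 (≈-0.3337)
After 6 (curved mirror R=70): x=89249/33060 (≈2.6996) theta=-475369/1157100 (≈-0.4108)
After 7 (propagate distance d=25 (to screen)): x=-292017/38570 (≈-7.5711) theta=-475369/1157100 (≈-0.4108)
Rounded to 4 decimal places: x = -7.5711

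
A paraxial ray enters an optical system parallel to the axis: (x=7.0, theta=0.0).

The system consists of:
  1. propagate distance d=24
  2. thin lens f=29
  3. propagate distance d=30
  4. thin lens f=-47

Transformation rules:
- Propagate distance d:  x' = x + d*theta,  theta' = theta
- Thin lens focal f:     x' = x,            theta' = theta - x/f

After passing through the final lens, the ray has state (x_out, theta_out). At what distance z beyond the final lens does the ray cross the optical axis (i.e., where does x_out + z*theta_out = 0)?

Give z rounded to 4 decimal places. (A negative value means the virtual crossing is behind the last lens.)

Initial: x=7.0000 theta=0.0000
After 1 (propagate distance d=24): x=7.0000 theta=0.0000
After 2 (thin lens f=29): x=7.0000 theta=-7/29 (≈-0.2414)
After 3 (propagate distance d=30): x=-7/29 (≈-0.2414) theta=-7/29 (≈-0.2414)
After 4 (thin lens f=-47): x=-7/29 (≈-0.2414) theta=-336/1363 (≈-0.2465)
z_focus = -x_out/theta_out = -(-7/29)/(-336/1363) = -47/48 ≈ -0.9792
Rounded to 4 decimal places: z = -0.9792

Answer: -0.9792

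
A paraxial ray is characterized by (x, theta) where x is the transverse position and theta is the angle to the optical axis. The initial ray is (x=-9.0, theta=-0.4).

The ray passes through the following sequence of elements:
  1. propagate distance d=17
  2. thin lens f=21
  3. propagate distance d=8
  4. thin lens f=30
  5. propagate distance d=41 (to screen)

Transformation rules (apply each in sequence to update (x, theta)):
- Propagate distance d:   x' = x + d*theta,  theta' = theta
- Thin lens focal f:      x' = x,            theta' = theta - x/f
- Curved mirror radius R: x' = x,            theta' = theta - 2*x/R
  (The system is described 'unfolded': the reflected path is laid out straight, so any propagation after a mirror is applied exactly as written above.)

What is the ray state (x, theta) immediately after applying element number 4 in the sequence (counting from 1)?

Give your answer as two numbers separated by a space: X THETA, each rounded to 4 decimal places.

Answer: -12.9810 0.7851

Derivation:
Initial: x=-9.0000 theta=-0.4000
After 1 (propagate distance d=17): x=-15.8000 theta=-0.4000
After 2 (thin lens f=21): x=-15.8000 theta=37/105 (≈0.3524)
After 3 (propagate distance d=8): x=-1363/105 (≈-12.9810) theta=37/105 (≈0.3524)
After 4 (thin lens f=30): x=-1363/105 (≈-12.9810) theta=2473/3150 (≈0.7851)
Rounded to 4 decimal places: x = -12.9810, theta = 0.7851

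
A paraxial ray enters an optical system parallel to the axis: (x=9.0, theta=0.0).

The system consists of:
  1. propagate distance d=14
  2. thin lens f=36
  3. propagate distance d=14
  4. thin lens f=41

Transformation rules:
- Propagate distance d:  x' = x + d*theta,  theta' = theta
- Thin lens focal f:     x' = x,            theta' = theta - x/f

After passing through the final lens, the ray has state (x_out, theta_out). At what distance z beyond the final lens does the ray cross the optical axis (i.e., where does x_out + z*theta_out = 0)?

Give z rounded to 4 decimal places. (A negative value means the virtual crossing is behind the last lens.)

Initial: x=9.0000 theta=0.0000
After 1 (propagate distance d=14): x=9.0000 theta=0.0000
After 2 (thin lens f=36): x=9.0000 theta=-0.2500
After 3 (propagate distance d=14): x=5.5000 theta=-0.2500
After 4 (thin lens f=41): x=5.5000 theta=-63/164 (≈-0.3841)
z_focus = -x_out/theta_out = -(5.5000)/(-63/164) = 902/63 ≈ 14.3175
Rounded to 4 decimal places: z = 14.3175

Answer: 14.3175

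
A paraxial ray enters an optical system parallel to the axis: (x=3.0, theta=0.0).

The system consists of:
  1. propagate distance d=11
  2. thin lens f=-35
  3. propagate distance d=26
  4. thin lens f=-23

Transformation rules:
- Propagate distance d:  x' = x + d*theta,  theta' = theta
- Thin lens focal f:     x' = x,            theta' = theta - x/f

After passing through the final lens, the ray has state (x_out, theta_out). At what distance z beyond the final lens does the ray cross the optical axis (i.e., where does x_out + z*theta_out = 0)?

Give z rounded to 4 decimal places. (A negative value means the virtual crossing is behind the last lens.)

Answer: -16.7024

Derivation:
Initial: x=3.0000 theta=0.0000
After 1 (propagate distance d=11): x=3.0000 theta=0.0000
After 2 (thin lens f=-35): x=3.0000 theta=3/35 (≈0.0857)
After 3 (propagate distance d=26): x=183/35 (≈5.2286) theta=3/35 (≈0.0857)
After 4 (thin lens f=-23): x=183/35 (≈5.2286) theta=36/115 (≈0.3130)
z_focus = -x_out/theta_out = -(183/35)/(36/115) = -1403/84 ≈ -16.7024
Rounded to 4 decimal places: z = -16.7024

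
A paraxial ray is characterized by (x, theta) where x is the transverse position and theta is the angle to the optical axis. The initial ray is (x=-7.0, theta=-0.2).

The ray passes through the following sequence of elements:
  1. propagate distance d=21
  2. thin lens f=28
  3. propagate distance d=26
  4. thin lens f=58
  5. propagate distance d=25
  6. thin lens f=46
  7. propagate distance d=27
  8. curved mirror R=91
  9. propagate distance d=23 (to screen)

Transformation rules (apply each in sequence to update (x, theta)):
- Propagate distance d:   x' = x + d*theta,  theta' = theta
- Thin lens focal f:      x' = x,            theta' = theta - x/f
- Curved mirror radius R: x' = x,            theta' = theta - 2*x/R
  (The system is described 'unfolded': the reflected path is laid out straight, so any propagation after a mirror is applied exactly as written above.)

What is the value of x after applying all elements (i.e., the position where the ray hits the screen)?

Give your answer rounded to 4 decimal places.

Answer: 10.5617

Derivation:
Initial: x=-7.0000 theta=-0.2000
After 1 (propagate distance d=21): x=-11.2000 theta=-0.2000
After 2 (thin lens f=28): x=-11.2000 theta=0.2000
After 3 (propagate distance d=26): x=-6.0000 theta=0.2000
After 4 (thin lens f=58): x=-6.0000 theta=44/145 (≈0.3034)
After 5 (propagate distance d=25): x=46/29 (≈1.5862) theta=44/145 (≈0.3034)
After 6 (thin lens f=46): x=46/29 (≈1.5862) theta=39/145 (≈0.2690)
After 7 (propagate distance d=27): x=1283/145 (≈8.8483) theta=39/145 (≈0.2690)
After 8 (curved mirror R=91): x=1283/145 (≈8.8483) theta=983/13195 (≈0.0745)
After 9 (propagate distance d=23 (to screen)): x=139362/13195 (≈10.5617) theta=983/13195 (≈0.0745)
Rounded to 4 decimal places: x = 10.5617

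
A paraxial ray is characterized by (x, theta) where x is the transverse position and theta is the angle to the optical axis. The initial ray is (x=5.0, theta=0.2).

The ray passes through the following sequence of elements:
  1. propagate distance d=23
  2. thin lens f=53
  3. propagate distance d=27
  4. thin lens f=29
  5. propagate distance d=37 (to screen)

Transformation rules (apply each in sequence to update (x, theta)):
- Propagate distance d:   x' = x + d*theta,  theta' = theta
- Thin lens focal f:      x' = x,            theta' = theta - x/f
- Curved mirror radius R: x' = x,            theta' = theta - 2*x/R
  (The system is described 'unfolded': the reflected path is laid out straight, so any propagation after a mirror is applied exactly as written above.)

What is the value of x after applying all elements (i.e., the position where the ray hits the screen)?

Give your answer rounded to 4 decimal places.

Answer: -2.0907

Derivation:
Initial: x=5.0000 theta=0.2000
After 1 (propagate distance d=23): x=9.6000 theta=0.2000
After 2 (thin lens f=53): x=9.6000 theta=1/53 (≈0.0189)
After 3 (propagate distance d=27): x=2679/265 (≈10.1094) theta=1/53 (≈0.0189)
After 4 (thin lens f=29): x=2679/265 (≈10.1094) theta=-2534/7685 (≈-0.3297)
After 5 (propagate distance d=37 (to screen)): x=-16067/7685 (≈-2.0907) theta=-2534/7685 (≈-0.3297)
Rounded to 4 decimal places: x = -2.0907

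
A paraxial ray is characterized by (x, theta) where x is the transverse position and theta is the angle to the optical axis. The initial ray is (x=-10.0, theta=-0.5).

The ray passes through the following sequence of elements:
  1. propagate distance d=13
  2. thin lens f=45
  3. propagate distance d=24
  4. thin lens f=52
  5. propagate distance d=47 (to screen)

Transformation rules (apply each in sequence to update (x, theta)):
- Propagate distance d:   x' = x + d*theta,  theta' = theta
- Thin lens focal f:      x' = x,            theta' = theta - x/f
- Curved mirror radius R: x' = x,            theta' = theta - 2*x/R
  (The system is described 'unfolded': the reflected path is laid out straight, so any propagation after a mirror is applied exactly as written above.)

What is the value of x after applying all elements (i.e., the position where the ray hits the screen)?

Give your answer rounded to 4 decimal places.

Initial: x=-10.0000 theta=-0.5000
After 1 (propagate distance d=13): x=-16.5000 theta=-0.5000
After 2 (thin lens f=45): x=-16.5000 theta=-2/15 (≈-0.1333)
After 3 (propagate distance d=24): x=-19.7000 theta=-2/15 (≈-0.1333)
After 4 (thin lens f=52): x=-19.7000 theta=383/1560 (≈0.2455)
After 5 (propagate distance d=47 (to screen)): x=-12731/1560 (≈-8.1609) theta=383/1560 (≈0.2455)
Rounded to 4 decimal places: x = -8.1609

Answer: -8.1609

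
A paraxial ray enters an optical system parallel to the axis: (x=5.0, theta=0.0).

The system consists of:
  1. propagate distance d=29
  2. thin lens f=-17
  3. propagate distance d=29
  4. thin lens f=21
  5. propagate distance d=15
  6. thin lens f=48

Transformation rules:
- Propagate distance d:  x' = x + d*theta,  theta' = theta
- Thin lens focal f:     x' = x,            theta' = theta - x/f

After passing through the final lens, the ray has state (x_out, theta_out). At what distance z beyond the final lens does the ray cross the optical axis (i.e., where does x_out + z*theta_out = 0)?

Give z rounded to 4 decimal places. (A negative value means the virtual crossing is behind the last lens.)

Initial: x=5.0000 theta=0.0000
After 1 (propagate distance d=29): x=5.0000 theta=0.0000
After 2 (thin lens f=-17): x=5.0000 theta=5/17 (≈0.2941)
After 3 (propagate distance d=29): x=230/17 (≈13.5294) theta=5/17 (≈0.2941)
After 4 (thin lens f=21): x=230/17 (≈13.5294) theta=-125/357 (≈-0.3501)
After 5 (propagate distance d=15): x=985/119 (≈8.2773) theta=-125/357 (≈-0.3501)
After 6 (thin lens f=48): x=985/119 (≈8.2773) theta=-995/1904 (≈-0.5226)
z_focus = -x_out/theta_out = -(985/119)/(-995/1904) = 3152/199 ≈ 15.8392
Rounded to 4 decimal places: z = 15.8392

Answer: 15.8392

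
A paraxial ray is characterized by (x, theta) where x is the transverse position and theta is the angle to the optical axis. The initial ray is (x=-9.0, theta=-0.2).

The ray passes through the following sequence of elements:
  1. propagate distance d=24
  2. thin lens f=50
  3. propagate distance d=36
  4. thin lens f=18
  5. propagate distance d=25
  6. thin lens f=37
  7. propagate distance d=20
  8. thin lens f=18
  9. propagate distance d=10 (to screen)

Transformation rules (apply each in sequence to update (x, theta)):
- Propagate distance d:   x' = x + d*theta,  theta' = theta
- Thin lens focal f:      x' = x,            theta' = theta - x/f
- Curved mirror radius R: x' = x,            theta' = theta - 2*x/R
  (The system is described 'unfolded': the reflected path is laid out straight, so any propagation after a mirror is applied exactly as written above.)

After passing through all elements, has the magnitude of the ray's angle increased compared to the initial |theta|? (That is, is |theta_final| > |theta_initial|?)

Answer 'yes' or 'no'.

Answer: yes

Derivation:
Initial: x=-9.0000 theta=-0.2000
After 1 (propagate distance d=24): x=-13.8000 theta=-0.2000
After 2 (thin lens f=50): x=-13.8000 theta=0.0760
After 3 (propagate distance d=36): x=-11.0640 theta=0.0760
After 4 (thin lens f=18): x=-11.0640 theta=259/375 (≈0.6907)
After 5 (propagate distance d=25): x=2326/375 (≈6.2027) theta=259/375 (≈0.6907)
After 6 (thin lens f=37): x=2326/375 (≈6.2027) theta=2419/4625 (≈0.5230)
After 7 (propagate distance d=20): x=231202/13875 (≈16.6632) theta=2419/4625 (≈0.5230)
After 8 (thin lens f=18): x=231202/13875 (≈16.6632) theta=-50288/124875 (≈-0.4027)
After 9 (propagate distance d=10 (to screen)): x=1577938/124875 (≈12.6361) theta=-50288/124875 (≈-0.4027)
|theta_initial|=0.2000 |theta_final|=50288/124875 (≈0.4027) -> increased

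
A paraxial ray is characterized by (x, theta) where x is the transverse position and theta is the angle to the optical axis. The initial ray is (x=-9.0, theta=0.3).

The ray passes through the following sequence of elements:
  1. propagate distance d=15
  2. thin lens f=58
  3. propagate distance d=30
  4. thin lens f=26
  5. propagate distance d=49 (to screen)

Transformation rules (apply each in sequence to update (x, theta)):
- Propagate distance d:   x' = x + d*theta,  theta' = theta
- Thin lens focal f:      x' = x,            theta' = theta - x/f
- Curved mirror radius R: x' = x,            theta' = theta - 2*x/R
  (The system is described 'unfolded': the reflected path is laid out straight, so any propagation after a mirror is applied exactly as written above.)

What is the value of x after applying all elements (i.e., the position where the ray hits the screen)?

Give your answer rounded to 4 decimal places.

Answer: 12.4619

Derivation:
Initial: x=-9.0000 theta=0.3000
After 1 (propagate distance d=15): x=-4.5000 theta=0.3000
After 2 (thin lens f=58): x=-4.5000 theta=219/580 (≈0.3776)
After 3 (propagate distance d=30): x=198/29 (≈6.8276) theta=219/580 (≈0.3776)
After 4 (thin lens f=26): x=198/29 (≈6.8276) theta=867/7540 (≈0.1150)
After 5 (propagate distance d=49 (to screen)): x=93963/7540 (≈12.4619) theta=867/7540 (≈0.1150)
Rounded to 4 decimal places: x = 12.4619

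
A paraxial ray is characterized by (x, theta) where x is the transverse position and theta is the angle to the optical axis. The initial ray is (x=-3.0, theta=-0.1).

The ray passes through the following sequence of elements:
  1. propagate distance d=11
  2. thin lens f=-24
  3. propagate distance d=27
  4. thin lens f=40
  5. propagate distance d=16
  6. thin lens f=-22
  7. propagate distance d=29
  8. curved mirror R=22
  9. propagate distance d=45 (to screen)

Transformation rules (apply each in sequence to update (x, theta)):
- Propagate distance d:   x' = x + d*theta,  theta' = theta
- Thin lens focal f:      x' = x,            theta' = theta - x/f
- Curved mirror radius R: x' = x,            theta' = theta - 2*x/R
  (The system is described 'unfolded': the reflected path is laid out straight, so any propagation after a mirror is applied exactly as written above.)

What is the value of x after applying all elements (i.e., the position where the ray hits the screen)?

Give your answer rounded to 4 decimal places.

Answer: 56.5977

Derivation:
Initial: x=-3.0000 theta=-0.1000
After 1 (propagate distance d=11): x=-4.1000 theta=-0.1000
After 2 (thin lens f=-24): x=-4.1000 theta=-13/48 (≈-0.2708)
After 3 (propagate distance d=27): x=-11.4125 theta=-13/48 (≈-0.2708)
After 4 (thin lens f=40): x=-11.4125 theta=139/9600 (≈0.0145)
After 5 (propagate distance d=16): x=-13417/1200 (≈-11.1808) theta=139/9600 (≈0.0145)
After 6 (thin lens f=-22): x=-13417/1200 (≈-11.1808) theta=-52139/105600 (≈-0.4937)
After 7 (propagate distance d=29): x=-2692727/105600 (≈-25.4993) theta=-52139/105600 (≈-0.4937)
After 8 (curved mirror R=22): x=-2692727/105600 (≈-25.4993) theta=1059599/580800 (≈1.8244)
After 9 (propagate distance d=45 (to screen)): x=65743913/1161600 (≈56.5977) theta=1059599/580800 (≈1.8244)
Rounded to 4 decimal places: x = 56.5977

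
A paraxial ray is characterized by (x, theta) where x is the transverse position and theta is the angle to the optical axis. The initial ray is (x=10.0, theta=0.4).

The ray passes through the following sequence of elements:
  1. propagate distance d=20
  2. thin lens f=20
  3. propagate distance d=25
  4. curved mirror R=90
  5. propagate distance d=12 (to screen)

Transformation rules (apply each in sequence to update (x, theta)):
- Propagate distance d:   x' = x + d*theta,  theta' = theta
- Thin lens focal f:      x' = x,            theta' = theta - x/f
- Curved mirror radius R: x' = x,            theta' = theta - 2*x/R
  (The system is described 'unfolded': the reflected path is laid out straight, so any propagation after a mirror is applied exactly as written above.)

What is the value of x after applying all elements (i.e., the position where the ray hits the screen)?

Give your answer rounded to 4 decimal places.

Answer: -1.9667

Derivation:
Initial: x=10.0000 theta=0.4000
After 1 (propagate distance d=20): x=18.0000 theta=0.4000
After 2 (thin lens f=20): x=18.0000 theta=-0.5000
After 3 (propagate distance d=25): x=5.5000 theta=-0.5000
After 4 (curved mirror R=90): x=5.5000 theta=-28/45 (≈-0.6222)
After 5 (propagate distance d=12 (to screen)): x=-59/30 (≈-1.9667) theta=-28/45 (≈-0.6222)
Rounded to 4 decimal places: x = -1.9667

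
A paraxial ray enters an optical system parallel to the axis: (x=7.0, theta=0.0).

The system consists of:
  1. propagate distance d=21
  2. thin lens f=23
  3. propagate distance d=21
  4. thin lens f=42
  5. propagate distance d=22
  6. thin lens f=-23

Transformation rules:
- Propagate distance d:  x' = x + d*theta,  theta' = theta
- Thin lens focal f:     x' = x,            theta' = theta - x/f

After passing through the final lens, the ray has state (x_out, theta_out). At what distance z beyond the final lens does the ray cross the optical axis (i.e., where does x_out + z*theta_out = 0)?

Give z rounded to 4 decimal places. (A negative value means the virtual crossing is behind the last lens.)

Initial: x=7.0000 theta=0.0000
After 1 (propagate distance d=21): x=7.0000 theta=0.0000
After 2 (thin lens f=23): x=7.0000 theta=-7/23 (≈-0.3043)
After 3 (propagate distance d=21): x=14/23 (≈0.6087) theta=-7/23 (≈-0.3043)
After 4 (thin lens f=42): x=14/23 (≈0.6087) theta=-22/69 (≈-0.3188)
After 5 (propagate distance d=22): x=-442/69 (≈-6.4058) theta=-22/69 (≈-0.3188)
After 6 (thin lens f=-23): x=-442/69 (≈-6.4058) theta=-316/529 (≈-0.5974)
z_focus = -x_out/theta_out = -(-442/69)/(-316/529) = -5083/474 ≈ -10.7236
Rounded to 4 decimal places: z = -10.7236

Answer: -10.7236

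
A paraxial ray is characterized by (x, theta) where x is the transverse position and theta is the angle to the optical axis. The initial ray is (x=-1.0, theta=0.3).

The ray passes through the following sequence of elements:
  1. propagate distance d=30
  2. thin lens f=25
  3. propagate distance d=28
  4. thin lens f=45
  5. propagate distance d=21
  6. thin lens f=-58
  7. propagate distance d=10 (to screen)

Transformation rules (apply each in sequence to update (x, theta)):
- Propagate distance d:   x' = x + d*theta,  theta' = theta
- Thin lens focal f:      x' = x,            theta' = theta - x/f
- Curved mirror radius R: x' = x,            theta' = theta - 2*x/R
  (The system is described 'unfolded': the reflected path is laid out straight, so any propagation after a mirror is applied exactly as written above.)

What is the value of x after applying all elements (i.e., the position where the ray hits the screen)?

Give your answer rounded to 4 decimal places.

Answer: 2.3064

Derivation:
Initial: x=-1.0000 theta=0.3000
After 1 (propagate distance d=30): x=8.0000 theta=0.3000
After 2 (thin lens f=25): x=8.0000 theta=-0.0200
After 3 (propagate distance d=28): x=7.4400 theta=-0.0200
After 4 (thin lens f=45): x=7.4400 theta=-139/750 (≈-0.1853)
After 5 (propagate distance d=21): x=3.5480 theta=-139/750 (≈-0.1853)
After 6 (thin lens f=-58): x=3.5480 theta=-5401/43500 (≈-0.1242)
After 7 (propagate distance d=10 (to screen)): x=25082/10875 (≈2.3064) theta=-5401/43500 (≈-0.1242)
Rounded to 4 decimal places: x = 2.3064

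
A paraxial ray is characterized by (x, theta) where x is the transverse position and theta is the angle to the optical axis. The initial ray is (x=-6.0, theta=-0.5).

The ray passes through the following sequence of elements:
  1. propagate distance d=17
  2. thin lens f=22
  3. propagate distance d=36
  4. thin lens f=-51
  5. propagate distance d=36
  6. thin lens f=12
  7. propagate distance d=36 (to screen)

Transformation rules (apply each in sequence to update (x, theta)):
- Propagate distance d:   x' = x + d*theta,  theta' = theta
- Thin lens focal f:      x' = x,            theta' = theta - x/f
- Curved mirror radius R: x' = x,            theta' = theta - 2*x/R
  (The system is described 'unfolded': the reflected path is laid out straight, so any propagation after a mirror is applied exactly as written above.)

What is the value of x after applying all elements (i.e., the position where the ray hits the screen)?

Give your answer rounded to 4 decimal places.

Answer: 18.0107

Derivation:
Initial: x=-6.0000 theta=-0.5000
After 1 (propagate distance d=17): x=-14.5000 theta=-0.5000
After 2 (thin lens f=22): x=-14.5000 theta=7/44 (≈0.1591)
After 3 (propagate distance d=36): x=-193/22 (≈-8.7727) theta=7/44 (≈0.1591)
After 4 (thin lens f=-51): x=-193/22 (≈-8.7727) theta=-29/2244 (≈-0.0129)
After 5 (propagate distance d=36): x=-3455/374 (≈-9.2380) theta=-29/2244 (≈-0.0129)
After 6 (thin lens f=12): x=-3455/374 (≈-9.2380) theta=3397/4488 (≈0.7569)
After 7 (propagate distance d=36 (to screen)): x=3368/187 (≈18.0107) theta=3397/4488 (≈0.7569)
Rounded to 4 decimal places: x = 18.0107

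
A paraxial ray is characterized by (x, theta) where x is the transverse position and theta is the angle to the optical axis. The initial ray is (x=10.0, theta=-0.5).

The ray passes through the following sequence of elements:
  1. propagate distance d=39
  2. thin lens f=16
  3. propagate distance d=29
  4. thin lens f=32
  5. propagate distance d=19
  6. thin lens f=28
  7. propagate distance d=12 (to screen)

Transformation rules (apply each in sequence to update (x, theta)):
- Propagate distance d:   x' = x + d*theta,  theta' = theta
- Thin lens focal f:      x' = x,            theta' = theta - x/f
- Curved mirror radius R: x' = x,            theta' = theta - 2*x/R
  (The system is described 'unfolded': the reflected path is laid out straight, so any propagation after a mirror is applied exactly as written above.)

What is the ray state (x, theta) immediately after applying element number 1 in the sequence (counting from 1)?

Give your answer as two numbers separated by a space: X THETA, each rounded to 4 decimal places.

Initial: x=10.0000 theta=-0.5000
After 1 (propagate distance d=39): x=-9.5000 theta=-0.5000
Rounded to 4 decimal places: x = -9.5000, theta = -0.5000

Answer: -9.5000 -0.5000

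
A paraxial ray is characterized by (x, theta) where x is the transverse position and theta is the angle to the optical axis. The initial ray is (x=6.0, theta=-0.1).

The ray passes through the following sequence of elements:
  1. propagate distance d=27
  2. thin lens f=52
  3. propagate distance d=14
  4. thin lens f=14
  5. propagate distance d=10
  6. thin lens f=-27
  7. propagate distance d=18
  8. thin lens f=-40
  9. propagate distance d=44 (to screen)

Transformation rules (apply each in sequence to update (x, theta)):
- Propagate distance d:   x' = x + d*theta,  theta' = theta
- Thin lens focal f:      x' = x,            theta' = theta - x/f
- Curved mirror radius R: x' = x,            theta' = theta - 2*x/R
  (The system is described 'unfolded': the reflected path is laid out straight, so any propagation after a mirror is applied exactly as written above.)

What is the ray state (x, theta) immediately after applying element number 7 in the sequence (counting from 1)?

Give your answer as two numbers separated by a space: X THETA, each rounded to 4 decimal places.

Initial: x=6.0000 theta=-0.1000
After 1 (propagate distance d=27): x=3.3000 theta=-0.1000
After 2 (thin lens f=52): x=3.3000 theta=-17/104 (≈-0.1635)
After 3 (propagate distance d=14): x=263/260 (≈1.0115) theta=-17/104 (≈-0.1635)
After 4 (thin lens f=14): x=263/260 (≈1.0115) theta=-33/140 (≈-0.2357)
After 5 (propagate distance d=10): x=-2449/1820 (≈-1.3456) theta=-33/140 (≈-0.2357)
After 6 (thin lens f=-27): x=-2449/1820 (≈-1.3456) theta=-3508/12285 (≈-0.2856)
After 7 (propagate distance d=18): x=-35411/5460 (≈-6.4855) theta=-3508/12285 (≈-0.2856)
Rounded to 4 decimal places: x = -6.4855, theta = -0.2856

Answer: -6.4855 -0.2856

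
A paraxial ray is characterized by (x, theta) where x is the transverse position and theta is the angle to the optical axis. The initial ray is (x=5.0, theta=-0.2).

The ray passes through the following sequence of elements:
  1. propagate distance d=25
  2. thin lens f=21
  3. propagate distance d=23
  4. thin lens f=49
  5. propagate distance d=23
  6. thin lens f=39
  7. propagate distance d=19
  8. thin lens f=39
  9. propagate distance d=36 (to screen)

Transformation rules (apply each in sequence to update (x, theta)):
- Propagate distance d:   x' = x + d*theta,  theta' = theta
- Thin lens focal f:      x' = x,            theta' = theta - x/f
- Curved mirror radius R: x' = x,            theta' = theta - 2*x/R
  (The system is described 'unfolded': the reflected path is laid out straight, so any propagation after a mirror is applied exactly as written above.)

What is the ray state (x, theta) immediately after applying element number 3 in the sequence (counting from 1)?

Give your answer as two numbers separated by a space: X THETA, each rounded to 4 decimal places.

Initial: x=5.0000 theta=-0.2000
After 1 (propagate distance d=25): x=0.0000 theta=-0.2000
After 2 (thin lens f=21): x=0.0000 theta=-0.2000
After 3 (propagate distance d=23): x=-4.6000 theta=-0.2000
Rounded to 4 decimal places: x = -4.6000, theta = -0.2000

Answer: -4.6000 -0.2000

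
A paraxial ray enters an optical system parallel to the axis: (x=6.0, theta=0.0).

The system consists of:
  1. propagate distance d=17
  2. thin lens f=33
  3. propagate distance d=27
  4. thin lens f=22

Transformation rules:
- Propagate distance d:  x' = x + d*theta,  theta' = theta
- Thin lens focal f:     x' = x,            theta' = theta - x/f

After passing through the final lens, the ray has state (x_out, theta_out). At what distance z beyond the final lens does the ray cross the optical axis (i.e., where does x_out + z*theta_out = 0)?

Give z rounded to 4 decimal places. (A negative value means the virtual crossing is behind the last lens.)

Answer: 4.7143

Derivation:
Initial: x=6.0000 theta=0.0000
After 1 (propagate distance d=17): x=6.0000 theta=0.0000
After 2 (thin lens f=33): x=6.0000 theta=-2/11 (≈-0.1818)
After 3 (propagate distance d=27): x=12/11 (≈1.0909) theta=-2/11 (≈-0.1818)
After 4 (thin lens f=22): x=12/11 (≈1.0909) theta=-28/121 (≈-0.2314)
z_focus = -x_out/theta_out = -(12/11)/(-28/121) = 33/7 ≈ 4.7143
Rounded to 4 decimal places: z = 4.7143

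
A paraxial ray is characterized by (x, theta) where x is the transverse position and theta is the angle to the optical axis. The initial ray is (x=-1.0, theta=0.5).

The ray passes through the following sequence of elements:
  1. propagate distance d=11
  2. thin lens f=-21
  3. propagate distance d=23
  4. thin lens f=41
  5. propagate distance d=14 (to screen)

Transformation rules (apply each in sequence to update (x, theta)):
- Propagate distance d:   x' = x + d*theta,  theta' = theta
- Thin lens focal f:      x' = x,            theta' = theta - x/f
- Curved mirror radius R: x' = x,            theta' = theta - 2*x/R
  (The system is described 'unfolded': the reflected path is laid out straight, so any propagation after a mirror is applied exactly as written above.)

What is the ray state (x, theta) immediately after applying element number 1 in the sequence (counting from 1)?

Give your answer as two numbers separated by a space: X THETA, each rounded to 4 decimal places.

Initial: x=-1.0000 theta=0.5000
After 1 (propagate distance d=11): x=4.5000 theta=0.5000
Rounded to 4 decimal places: x = 4.5000, theta = 0.5000

Answer: 4.5000 0.5000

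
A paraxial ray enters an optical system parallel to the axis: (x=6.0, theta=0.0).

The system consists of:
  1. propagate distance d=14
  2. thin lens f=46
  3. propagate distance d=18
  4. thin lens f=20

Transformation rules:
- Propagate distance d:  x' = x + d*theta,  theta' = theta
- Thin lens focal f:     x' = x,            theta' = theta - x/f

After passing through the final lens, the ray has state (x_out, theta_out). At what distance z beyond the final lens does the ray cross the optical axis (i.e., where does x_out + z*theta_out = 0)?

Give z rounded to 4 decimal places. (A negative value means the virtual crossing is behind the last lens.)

Answer: 11.6667

Derivation:
Initial: x=6.0000 theta=0.0000
After 1 (propagate distance d=14): x=6.0000 theta=0.0000
After 2 (thin lens f=46): x=6.0000 theta=-3/23 (≈-0.1304)
After 3 (propagate distance d=18): x=84/23 (≈3.6522) theta=-3/23 (≈-0.1304)
After 4 (thin lens f=20): x=84/23 (≈3.6522) theta=-36/115 (≈-0.3130)
z_focus = -x_out/theta_out = -(84/23)/(-36/115) = 35/3 ≈ 11.6667
Rounded to 4 decimal places: z = 11.6667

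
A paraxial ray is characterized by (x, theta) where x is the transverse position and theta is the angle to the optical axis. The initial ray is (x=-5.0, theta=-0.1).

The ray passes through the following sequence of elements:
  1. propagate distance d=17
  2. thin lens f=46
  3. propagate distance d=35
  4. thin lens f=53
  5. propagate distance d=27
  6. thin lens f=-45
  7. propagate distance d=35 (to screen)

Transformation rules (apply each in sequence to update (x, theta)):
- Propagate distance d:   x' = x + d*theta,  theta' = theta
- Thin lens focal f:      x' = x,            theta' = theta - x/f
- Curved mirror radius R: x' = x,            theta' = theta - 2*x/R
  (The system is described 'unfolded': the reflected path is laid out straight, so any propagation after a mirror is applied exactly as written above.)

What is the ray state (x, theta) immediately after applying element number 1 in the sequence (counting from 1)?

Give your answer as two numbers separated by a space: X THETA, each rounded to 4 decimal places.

Answer: -6.7000 -0.1000

Derivation:
Initial: x=-5.0000 theta=-0.1000
After 1 (propagate distance d=17): x=-6.7000 theta=-0.1000
Rounded to 4 decimal places: x = -6.7000, theta = -0.1000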